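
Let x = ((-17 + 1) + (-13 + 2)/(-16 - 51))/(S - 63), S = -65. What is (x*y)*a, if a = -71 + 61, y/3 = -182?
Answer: 1448265/2144 ≈ 675.50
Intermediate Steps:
y = -546 (y = 3*(-182) = -546)
a = -10
x = 1061/8576 (x = ((-17 + 1) + (-13 + 2)/(-16 - 51))/(-65 - 63) = (-16 - 11/(-67))/(-128) = (-16 - 11*(-1/67))*(-1/128) = (-16 + 11/67)*(-1/128) = -1061/67*(-1/128) = 1061/8576 ≈ 0.12372)
(x*y)*a = ((1061/8576)*(-546))*(-10) = -289653/4288*(-10) = 1448265/2144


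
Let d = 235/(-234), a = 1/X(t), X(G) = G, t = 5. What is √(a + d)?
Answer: I*√122330/390 ≈ 0.89681*I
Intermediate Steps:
a = ⅕ (a = 1/5 = ⅕ ≈ 0.20000)
d = -235/234 (d = 235*(-1/234) = -235/234 ≈ -1.0043)
√(a + d) = √(⅕ - 235/234) = √(-941/1170) = I*√122330/390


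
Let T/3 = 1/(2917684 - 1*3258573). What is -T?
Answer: 3/340889 ≈ 8.8005e-6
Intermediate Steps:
T = -3/340889 (T = 3/(2917684 - 1*3258573) = 3/(2917684 - 3258573) = 3/(-340889) = 3*(-1/340889) = -3/340889 ≈ -8.8005e-6)
-T = -1*(-3/340889) = 3/340889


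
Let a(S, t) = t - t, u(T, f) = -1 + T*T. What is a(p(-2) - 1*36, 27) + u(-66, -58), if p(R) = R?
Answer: 4355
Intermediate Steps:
u(T, f) = -1 + T²
a(S, t) = 0
a(p(-2) - 1*36, 27) + u(-66, -58) = 0 + (-1 + (-66)²) = 0 + (-1 + 4356) = 0 + 4355 = 4355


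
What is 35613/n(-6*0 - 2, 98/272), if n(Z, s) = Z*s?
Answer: -2421684/49 ≈ -49422.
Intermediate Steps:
35613/n(-6*0 - 2, 98/272) = 35613/(((-6*0 - 2)*(98/272))) = 35613/(((0 - 2)*(98*(1/272)))) = 35613/((-2*49/136)) = 35613/(-49/68) = 35613*(-68/49) = -2421684/49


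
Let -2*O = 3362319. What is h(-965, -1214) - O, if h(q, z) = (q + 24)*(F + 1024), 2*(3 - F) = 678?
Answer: 2067503/2 ≈ 1.0338e+6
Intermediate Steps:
F = -336 (F = 3 - 1/2*678 = 3 - 339 = -336)
O = -3362319/2 (O = -1/2*3362319 = -3362319/2 ≈ -1.6812e+6)
h(q, z) = 16512 + 688*q (h(q, z) = (q + 24)*(-336 + 1024) = (24 + q)*688 = 16512 + 688*q)
h(-965, -1214) - O = (16512 + 688*(-965)) - 1*(-3362319/2) = (16512 - 663920) + 3362319/2 = -647408 + 3362319/2 = 2067503/2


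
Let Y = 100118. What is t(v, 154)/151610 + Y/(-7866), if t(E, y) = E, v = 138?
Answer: -3794451118/298141065 ≈ -12.727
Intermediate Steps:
t(v, 154)/151610 + Y/(-7866) = 138/151610 + 100118/(-7866) = 138*(1/151610) + 100118*(-1/7866) = 69/75805 - 50059/3933 = -3794451118/298141065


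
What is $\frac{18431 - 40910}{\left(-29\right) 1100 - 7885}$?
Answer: $\frac{22479}{39785} \approx 0.56501$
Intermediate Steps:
$\frac{18431 - 40910}{\left(-29\right) 1100 - 7885} = - \frac{22479}{-31900 - 7885} = - \frac{22479}{-39785} = \left(-22479\right) \left(- \frac{1}{39785}\right) = \frac{22479}{39785}$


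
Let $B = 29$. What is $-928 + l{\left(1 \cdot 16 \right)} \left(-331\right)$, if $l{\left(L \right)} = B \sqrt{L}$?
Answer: $-39324$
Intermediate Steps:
$l{\left(L \right)} = 29 \sqrt{L}$
$-928 + l{\left(1 \cdot 16 \right)} \left(-331\right) = -928 + 29 \sqrt{1 \cdot 16} \left(-331\right) = -928 + 29 \sqrt{16} \left(-331\right) = -928 + 29 \cdot 4 \left(-331\right) = -928 + 116 \left(-331\right) = -928 - 38396 = -39324$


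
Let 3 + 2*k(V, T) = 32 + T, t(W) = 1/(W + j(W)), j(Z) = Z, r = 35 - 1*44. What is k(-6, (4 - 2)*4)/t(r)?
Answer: -333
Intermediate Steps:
r = -9 (r = 35 - 44 = -9)
t(W) = 1/(2*W) (t(W) = 1/(W + W) = 1/(2*W))
k(V, T) = 29/2 + T/2 (k(V, T) = -3/2 + (32 + T)/2 = -3/2 + (16 + T/2) = 29/2 + T/2)
k(-6, (4 - 2)*4)/t(r) = (29/2 + ((4 - 2)*4)/2)/(((1/2)/(-9))) = (29/2 + (2*4)/2)/(((1/2)*(-1/9))) = (29/2 + (1/2)*8)/(-1/18) = (29/2 + 4)*(-18) = (37/2)*(-18) = -333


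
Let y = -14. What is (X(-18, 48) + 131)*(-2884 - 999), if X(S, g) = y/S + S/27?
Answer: -4581940/9 ≈ -5.0910e+5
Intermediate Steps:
X(S, g) = -14/S + S/27
(X(-18, 48) + 131)*(-2884 - 999) = ((-14/(-18) + (1/27)*(-18)) + 131)*(-2884 - 999) = ((-14*(-1/18) - ⅔) + 131)*(-3883) = ((7/9 - ⅔) + 131)*(-3883) = (⅑ + 131)*(-3883) = (1180/9)*(-3883) = -4581940/9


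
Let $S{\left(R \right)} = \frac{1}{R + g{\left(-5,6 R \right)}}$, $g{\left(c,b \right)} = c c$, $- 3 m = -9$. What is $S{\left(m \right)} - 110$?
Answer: $- \frac{3079}{28} \approx -109.96$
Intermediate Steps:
$m = 3$ ($m = \left(- \frac{1}{3}\right) \left(-9\right) = 3$)
$g{\left(c,b \right)} = c^{2}$
$S{\left(R \right)} = \frac{1}{25 + R}$ ($S{\left(R \right)} = \frac{1}{R + \left(-5\right)^{2}} = \frac{1}{R + 25} = \frac{1}{25 + R}$)
$S{\left(m \right)} - 110 = \frac{1}{25 + 3} - 110 = \frac{1}{28} - 110 = - \frac{3079}{28}$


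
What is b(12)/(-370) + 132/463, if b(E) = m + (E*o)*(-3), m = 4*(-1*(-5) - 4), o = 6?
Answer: 73498/85655 ≈ 0.85807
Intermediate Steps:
m = 4 (m = 4*(5 - 4) = 4*1 = 4)
b(E) = 4 - 18*E (b(E) = 4 + (E*6)*(-3) = 4 + (6*E)*(-3) = 4 - 18*E)
b(12)/(-370) + 132/463 = (4 - 18*12)/(-370) + 132/463 = (4 - 216)*(-1/370) + 132*(1/463) = -212*(-1/370) + 132/463 = 106/185 + 132/463 = 73498/85655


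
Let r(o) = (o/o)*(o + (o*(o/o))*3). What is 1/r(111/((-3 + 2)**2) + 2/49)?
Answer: 49/21764 ≈ 0.0022514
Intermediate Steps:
r(o) = 4*o (r(o) = 1*(o + (o*1)*3) = 1*(o + o*3) = 1*(o + 3*o) = 1*(4*o) = 4*o)
1/r(111/((-3 + 2)**2) + 2/49) = 1/(4*(111/((-3 + 2)**2) + 2/49)) = 1/(4*(111/((-1)**2) + 2*(1/49))) = 1/(4*(111/1 + 2/49)) = 1/(4*(111*1 + 2/49)) = 1/(4*(111 + 2/49)) = 1/(4*(5441/49)) = 1/(21764/49) = 49/21764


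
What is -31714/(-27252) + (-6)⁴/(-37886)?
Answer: 291549503/258117318 ≈ 1.1295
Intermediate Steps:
-31714/(-27252) + (-6)⁴/(-37886) = -31714*(-1/27252) + 1296*(-1/37886) = 15857/13626 - 648/18943 = 291549503/258117318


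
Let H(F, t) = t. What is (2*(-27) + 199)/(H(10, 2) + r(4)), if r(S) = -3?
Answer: -145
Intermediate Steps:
(2*(-27) + 199)/(H(10, 2) + r(4)) = (2*(-27) + 199)/(2 - 3) = (-54 + 199)/(-1) = 145*(-1) = -145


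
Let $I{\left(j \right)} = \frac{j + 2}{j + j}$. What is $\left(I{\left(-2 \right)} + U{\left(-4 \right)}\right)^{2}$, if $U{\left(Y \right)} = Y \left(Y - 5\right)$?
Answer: $1296$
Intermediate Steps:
$I{\left(j \right)} = \frac{2 + j}{2 j}$
$U{\left(Y \right)} = Y \left(-5 + Y\right)$
$\left(I{\left(-2 \right)} + U{\left(-4 \right)}\right)^{2} = \left(\frac{2 - 2}{2 \left(-2\right)} - 4 \left(-5 - 4\right)\right)^{2} = \left(\frac{1}{2} \left(- \frac{1}{2}\right) 0 - -36\right)^{2} = \left(0 + 36\right)^{2} = 36^{2} = 1296$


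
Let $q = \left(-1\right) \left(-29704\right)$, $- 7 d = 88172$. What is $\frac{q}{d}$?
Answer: $- \frac{158}{67} \approx -2.3582$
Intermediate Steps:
$d = -12596$ ($d = \left(- \frac{1}{7}\right) 88172 = -12596$)
$q = 29704$
$\frac{q}{d} = \frac{29704}{-12596} = 29704 \left(- \frac{1}{12596}\right) = - \frac{158}{67}$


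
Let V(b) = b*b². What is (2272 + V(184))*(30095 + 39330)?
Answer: 432641048800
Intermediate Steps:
V(b) = b³
(2272 + V(184))*(30095 + 39330) = (2272 + 184³)*(30095 + 39330) = (2272 + 6229504)*69425 = 6231776*69425 = 432641048800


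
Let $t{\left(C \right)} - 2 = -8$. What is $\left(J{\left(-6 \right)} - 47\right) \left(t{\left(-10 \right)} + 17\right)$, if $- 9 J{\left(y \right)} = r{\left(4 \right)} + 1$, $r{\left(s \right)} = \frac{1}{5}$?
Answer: $- \frac{7777}{15} \approx -518.47$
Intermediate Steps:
$t{\left(C \right)} = -6$ ($t{\left(C \right)} = 2 - 8 = -6$)
$r{\left(s \right)} = \frac{1}{5}$
$J{\left(y \right)} = - \frac{2}{15}$ ($J{\left(y \right)} = - \frac{\frac{1}{5} + 1}{9} = \left(- \frac{1}{9}\right) \frac{6}{5} = - \frac{2}{15}$)
$\left(J{\left(-6 \right)} - 47\right) \left(t{\left(-10 \right)} + 17\right) = \left(- \frac{2}{15} - 47\right) \left(-6 + 17\right) = \left(- \frac{707}{15}\right) 11 = - \frac{7777}{15}$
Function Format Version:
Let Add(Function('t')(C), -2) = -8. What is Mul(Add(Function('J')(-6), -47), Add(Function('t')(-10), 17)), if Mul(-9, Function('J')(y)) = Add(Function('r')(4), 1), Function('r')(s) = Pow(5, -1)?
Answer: Rational(-7777, 15) ≈ -518.47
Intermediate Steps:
Function('t')(C) = -6 (Function('t')(C) = Add(2, -8) = -6)
Function('r')(s) = Rational(1, 5)
Function('J')(y) = Rational(-2, 15) (Function('J')(y) = Mul(Rational(-1, 9), Add(Rational(1, 5), 1)) = Mul(Rational(-1, 9), Rational(6, 5)) = Rational(-2, 15))
Mul(Add(Function('J')(-6), -47), Add(Function('t')(-10), 17)) = Mul(Add(Rational(-2, 15), -47), Add(-6, 17)) = Mul(Rational(-707, 15), 11) = Rational(-7777, 15)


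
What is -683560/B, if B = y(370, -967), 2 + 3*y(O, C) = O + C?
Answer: 2050680/599 ≈ 3423.5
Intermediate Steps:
y(O, C) = -⅔ + C/3 + O/3 (y(O, C) = -⅔ + (O + C)/3 = -⅔ + (C + O)/3 = -⅔ + (C/3 + O/3) = -⅔ + C/3 + O/3)
B = -599/3 (B = -⅔ + (⅓)*(-967) + (⅓)*370 = -⅔ - 967/3 + 370/3 = -599/3 ≈ -199.67)
-683560/B = -683560/(-599/3) = -683560*(-3/599) = 2050680/599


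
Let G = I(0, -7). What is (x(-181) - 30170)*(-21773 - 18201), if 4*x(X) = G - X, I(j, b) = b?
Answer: 1204276711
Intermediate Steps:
G = -7
x(X) = -7/4 - X/4 (x(X) = (-7 - X)/4 = -7/4 - X/4)
(x(-181) - 30170)*(-21773 - 18201) = ((-7/4 - ¼*(-181)) - 30170)*(-21773 - 18201) = ((-7/4 + 181/4) - 30170)*(-39974) = (87/2 - 30170)*(-39974) = -60253/2*(-39974) = 1204276711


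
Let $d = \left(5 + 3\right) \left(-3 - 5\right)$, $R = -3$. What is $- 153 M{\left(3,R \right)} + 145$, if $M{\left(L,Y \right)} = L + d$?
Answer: $9478$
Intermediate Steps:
$d = -64$ ($d = 8 \left(-8\right) = -64$)
$M{\left(L,Y \right)} = -64 + L$ ($M{\left(L,Y \right)} = L - 64 = -64 + L$)
$- 153 M{\left(3,R \right)} + 145 = - 153 \left(-64 + 3\right) + 145 = \left(-153\right) \left(-61\right) + 145 = 9333 + 145 = 9478$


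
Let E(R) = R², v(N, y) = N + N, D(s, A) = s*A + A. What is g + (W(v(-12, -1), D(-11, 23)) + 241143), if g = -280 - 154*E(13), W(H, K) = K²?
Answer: 267737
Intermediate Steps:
D(s, A) = A + A*s (D(s, A) = A*s + A = A + A*s)
v(N, y) = 2*N
g = -26306 (g = -280 - 154*13² = -280 - 154*169 = -280 - 26026 = -26306)
g + (W(v(-12, -1), D(-11, 23)) + 241143) = -26306 + ((23*(1 - 11))² + 241143) = -26306 + ((23*(-10))² + 241143) = -26306 + ((-230)² + 241143) = -26306 + (52900 + 241143) = -26306 + 294043 = 267737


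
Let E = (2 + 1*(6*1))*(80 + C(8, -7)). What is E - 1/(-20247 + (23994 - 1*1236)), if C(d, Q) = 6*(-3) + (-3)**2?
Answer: 1426247/2511 ≈ 568.00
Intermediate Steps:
C(d, Q) = -9 (C(d, Q) = -18 + 9 = -9)
E = 568 (E = (2 + 1*(6*1))*(80 - 9) = (2 + 1*6)*71 = (2 + 6)*71 = 8*71 = 568)
E - 1/(-20247 + (23994 - 1*1236)) = 568 - 1/(-20247 + (23994 - 1*1236)) = 568 - 1/(-20247 + (23994 - 1236)) = 568 - 1/(-20247 + 22758) = 568 - 1/2511 = 1426247/2511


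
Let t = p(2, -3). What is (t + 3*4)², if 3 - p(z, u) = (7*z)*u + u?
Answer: 3600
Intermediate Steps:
p(z, u) = 3 - u - 7*u*z (p(z, u) = 3 - ((7*z)*u + u) = 3 - (7*u*z + u) = 3 - (u + 7*u*z) = 3 + (-u - 7*u*z) = 3 - u - 7*u*z)
t = 48 (t = 3 - 1*(-3) - 7*(-3)*2 = 3 + 3 + 42 = 48)
(t + 3*4)² = (48 + 3*4)² = (48 + 12)² = 60² = 3600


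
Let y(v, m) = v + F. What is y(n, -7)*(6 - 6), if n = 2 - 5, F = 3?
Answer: 0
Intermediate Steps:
n = -3
y(v, m) = 3 + v (y(v, m) = v + 3 = 3 + v)
y(n, -7)*(6 - 6) = (3 - 3)*(6 - 6) = 0*0 = 0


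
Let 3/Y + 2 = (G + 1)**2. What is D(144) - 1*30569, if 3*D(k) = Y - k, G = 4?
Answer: -704190/23 ≈ -30617.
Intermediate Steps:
Y = 3/23 (Y = 3/(-2 + (4 + 1)**2) = 3/(-2 + 5**2) = 3/(-2 + 25) = 3/23 ≈ 0.13043)
D(k) = 1/23 - k/3 (D(k) = (3/23 - k)/3 = 1/23 - k/3)
D(144) - 1*30569 = (1/23 - 1/3*144) - 1*30569 = (1/23 - 48) - 30569 = -1103/23 - 30569 = -704190/23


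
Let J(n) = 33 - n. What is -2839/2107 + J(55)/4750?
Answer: -6765802/5004125 ≈ -1.3520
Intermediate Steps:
-2839/2107 + J(55)/4750 = -2839/2107 + (33 - 1*55)/4750 = -2839*1/2107 + (33 - 55)*(1/4750) = -2839/2107 - 22*1/4750 = -2839/2107 - 11/2375 = -6765802/5004125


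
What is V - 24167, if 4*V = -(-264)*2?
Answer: -24035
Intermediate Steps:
V = 132 (V = (-(-264)*2)/4 = (-66*(-8))/4 = (¼)*528 = 132)
V - 24167 = 132 - 24167 = -24035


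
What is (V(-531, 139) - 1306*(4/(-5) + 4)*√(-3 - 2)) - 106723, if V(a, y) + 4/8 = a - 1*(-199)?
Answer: -214111/2 - 20896*I*√5/5 ≈ -1.0706e+5 - 9345.0*I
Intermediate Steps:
V(a, y) = 397/2 + a (V(a, y) = -½ + (a - 1*(-199)) = -½ + (a + 199) = -½ + (199 + a) = 397/2 + a)
(V(-531, 139) - 1306*(4/(-5) + 4)*√(-3 - 2)) - 106723 = ((397/2 - 531) - 1306*(4/(-5) + 4)*√(-3 - 2)) - 106723 = (-665/2 - 1306*(4*(-⅕) + 4)*√(-5)) - 106723 = (-665/2 - 1306*(-⅘ + 4)*I*√5) - 106723 = (-665/2 - 20896*I*√5/5) - 106723 = -214111/2 - 20896*I*√5/5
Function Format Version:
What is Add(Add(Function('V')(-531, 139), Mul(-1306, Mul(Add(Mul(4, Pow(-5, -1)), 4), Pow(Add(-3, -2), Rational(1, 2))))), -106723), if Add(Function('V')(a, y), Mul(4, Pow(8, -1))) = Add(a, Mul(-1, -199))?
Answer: Add(Rational(-214111, 2), Mul(Rational(-20896, 5), I, Pow(5, Rational(1, 2)))) ≈ Add(-1.0706e+5, Mul(-9345.0, I))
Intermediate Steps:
Function('V')(a, y) = Add(Rational(397, 2), a) (Function('V')(a, y) = Add(Rational(-1, 2), Add(a, Mul(-1, -199))) = Add(Rational(-1, 2), Add(a, 199)) = Add(Rational(-1, 2), Add(199, a)) = Add(Rational(397, 2), a))
Add(Add(Function('V')(-531, 139), Mul(-1306, Mul(Add(Mul(4, Pow(-5, -1)), 4), Pow(Add(-3, -2), Rational(1, 2))))), -106723) = Add(Add(Add(Rational(397, 2), -531), Mul(-1306, Mul(Add(Mul(4, Pow(-5, -1)), 4), Pow(Add(-3, -2), Rational(1, 2))))), -106723) = Add(Add(Rational(-665, 2), Mul(-1306, Mul(Add(Mul(4, Rational(-1, 5)), 4), Pow(-5, Rational(1, 2))))), -106723) = Add(Add(Rational(-665, 2), Mul(-1306, Mul(Add(Rational(-4, 5), 4), Mul(I, Pow(5, Rational(1, 2)))))), -106723) = Add(Add(Rational(-665, 2), Mul(-1306, Mul(Rational(16, 5), Mul(I, Pow(5, Rational(1, 2)))))), -106723) = Add(Add(Rational(-665, 2), Mul(-1306, Mul(Rational(16, 5), I, Pow(5, Rational(1, 2))))), -106723) = Add(Add(Rational(-665, 2), Mul(Rational(-20896, 5), I, Pow(5, Rational(1, 2)))), -106723) = Add(Rational(-214111, 2), Mul(Rational(-20896, 5), I, Pow(5, Rational(1, 2))))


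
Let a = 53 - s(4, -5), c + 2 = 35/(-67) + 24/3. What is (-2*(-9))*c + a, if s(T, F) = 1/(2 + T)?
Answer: 60875/402 ≈ 151.43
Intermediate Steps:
c = 367/67 (c = -2 + (35/(-67) + 24/3) = -2 + (35*(-1/67) + 24*(⅓)) = -2 + (-35/67 + 8) = -2 + 501/67 = 367/67 ≈ 5.4776)
a = 317/6 (a = 53 - 1/(2 + 4) = 53 - 1/6 = 53 - 1*⅙ = 53 - ⅙ = 317/6 ≈ 52.833)
(-2*(-9))*c + a = -2*(-9)*(367/67) + 317/6 = 18*(367/67) + 317/6 = 6606/67 + 317/6 = 60875/402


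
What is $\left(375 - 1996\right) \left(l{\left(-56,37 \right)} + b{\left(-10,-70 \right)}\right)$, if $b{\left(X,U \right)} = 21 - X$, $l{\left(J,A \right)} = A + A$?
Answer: $-170205$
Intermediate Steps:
$l{\left(J,A \right)} = 2 A$
$\left(375 - 1996\right) \left(l{\left(-56,37 \right)} + b{\left(-10,-70 \right)}\right) = \left(375 - 1996\right) \left(2 \cdot 37 + \left(21 - -10\right)\right) = - 1621 \left(74 + \left(21 + 10\right)\right) = - 1621 \left(74 + 31\right) = \left(-1621\right) 105 = -170205$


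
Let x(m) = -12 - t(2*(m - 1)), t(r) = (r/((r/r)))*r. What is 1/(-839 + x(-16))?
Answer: -1/2007 ≈ -0.00049826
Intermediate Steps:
t(r) = r² (t(r) = (r/1)*r = (r*1)*r = r*r = r²)
x(m) = -12 - (-2 + 2*m)² (x(m) = -12 - (2*(m - 1))² = -12 - (2*(-1 + m))² = -12 - (-2 + 2*m)²)
1/(-839 + x(-16)) = 1/(-839 + (-12 - 4*(-1 - 16)²)) = 1/(-839 + (-12 - 4*(-17)²)) = 1/(-839 + (-12 - 4*289)) = 1/(-839 + (-12 - 1156)) = 1/(-839 - 1168) = 1/(-2007) = -1/2007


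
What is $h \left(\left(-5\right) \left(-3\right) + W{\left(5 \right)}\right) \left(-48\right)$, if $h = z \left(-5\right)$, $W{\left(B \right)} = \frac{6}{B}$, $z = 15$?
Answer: $58320$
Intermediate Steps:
$h = -75$ ($h = 15 \left(-5\right) = -75$)
$h \left(\left(-5\right) \left(-3\right) + W{\left(5 \right)}\right) \left(-48\right) = - 75 \left(\left(-5\right) \left(-3\right) + \frac{6}{5}\right) \left(-48\right) = - 75 \left(15 + 6 \cdot \frac{1}{5}\right) \left(-48\right) = - 75 \left(15 + \frac{6}{5}\right) \left(-48\right) = \left(-75\right) \frac{81}{5} \left(-48\right) = \left(-1215\right) \left(-48\right) = 58320$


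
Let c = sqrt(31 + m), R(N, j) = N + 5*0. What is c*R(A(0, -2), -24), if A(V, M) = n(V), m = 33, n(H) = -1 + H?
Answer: -8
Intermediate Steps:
A(V, M) = -1 + V
R(N, j) = N (R(N, j) = N + 0 = N)
c = 8 (c = sqrt(31 + 33) = sqrt(64) = 8)
c*R(A(0, -2), -24) = 8*(-1 + 0) = 8*(-1) = -8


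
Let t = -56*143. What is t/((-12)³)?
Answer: 1001/216 ≈ 4.6343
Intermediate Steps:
t = -8008
t/((-12)³) = -8008/((-12)³) = -8008/(-1728) = -8008*(-1/1728) = 1001/216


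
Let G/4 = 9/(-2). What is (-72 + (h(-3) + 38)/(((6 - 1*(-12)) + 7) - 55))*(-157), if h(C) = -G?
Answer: 173956/15 ≈ 11597.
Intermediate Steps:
G = -18 (G = 4*(9/(-2)) = 4*(9*(-½)) = 4*(-9/2) = -18)
h(C) = 18 (h(C) = -1*(-18) = 18)
(-72 + (h(-3) + 38)/(((6 - 1*(-12)) + 7) - 55))*(-157) = (-72 + (18 + 38)/(((6 - 1*(-12)) + 7) - 55))*(-157) = (-72 + 56/(((6 + 12) + 7) - 55))*(-157) = (-72 + 56/((18 + 7) - 55))*(-157) = (-72 + 56/(25 - 55))*(-157) = (-72 + 56/(-30))*(-157) = (-72 + 56*(-1/30))*(-157) = (-72 - 28/15)*(-157) = -1108/15*(-157) = 173956/15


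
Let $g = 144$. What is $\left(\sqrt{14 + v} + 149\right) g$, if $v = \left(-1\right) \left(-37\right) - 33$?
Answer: $21456 + 432 \sqrt{2} \approx 22067.0$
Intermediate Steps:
$v = 4$ ($v = 37 - 33 = 4$)
$\left(\sqrt{14 + v} + 149\right) g = \left(\sqrt{14 + 4} + 149\right) 144 = \left(\sqrt{18} + 149\right) 144 = \left(3 \sqrt{2} + 149\right) 144 = \left(149 + 3 \sqrt{2}\right) 144 = 21456 + 432 \sqrt{2}$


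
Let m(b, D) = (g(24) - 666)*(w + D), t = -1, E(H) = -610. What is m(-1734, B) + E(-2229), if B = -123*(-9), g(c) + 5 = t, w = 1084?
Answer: -1472962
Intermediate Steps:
g(c) = -6 (g(c) = -5 - 1 = -6)
B = 1107
m(b, D) = -728448 - 672*D (m(b, D) = (-6 - 666)*(1084 + D) = -672*(1084 + D) = -728448 - 672*D)
m(-1734, B) + E(-2229) = (-728448 - 672*1107) - 610 = (-728448 - 743904) - 610 = -1472352 - 610 = -1472962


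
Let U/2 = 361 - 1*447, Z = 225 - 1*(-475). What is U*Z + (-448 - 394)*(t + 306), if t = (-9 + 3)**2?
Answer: -408364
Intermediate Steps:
t = 36 (t = (-6)**2 = 36)
Z = 700 (Z = 225 + 475 = 700)
U = -172 (U = 2*(361 - 1*447) = 2*(361 - 447) = 2*(-86) = -172)
U*Z + (-448 - 394)*(t + 306) = -172*700 + (-448 - 394)*(36 + 306) = -120400 - 842*342 = -120400 - 287964 = -408364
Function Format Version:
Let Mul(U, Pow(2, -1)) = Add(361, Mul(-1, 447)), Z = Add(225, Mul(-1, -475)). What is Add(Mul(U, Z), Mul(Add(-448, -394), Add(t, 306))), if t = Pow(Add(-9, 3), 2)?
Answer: -408364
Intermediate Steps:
t = 36 (t = Pow(-6, 2) = 36)
Z = 700 (Z = Add(225, 475) = 700)
U = -172 (U = Mul(2, Add(361, Mul(-1, 447))) = Mul(2, Add(361, -447)) = Mul(2, -86) = -172)
Add(Mul(U, Z), Mul(Add(-448, -394), Add(t, 306))) = Add(Mul(-172, 700), Mul(Add(-448, -394), Add(36, 306))) = Add(-120400, Mul(-842, 342)) = Add(-120400, -287964) = -408364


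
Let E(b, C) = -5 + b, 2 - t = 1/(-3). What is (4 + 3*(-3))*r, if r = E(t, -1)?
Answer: 40/3 ≈ 13.333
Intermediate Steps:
t = 7/3 (t = 2 - 1/(-3) = 2 - 1*(-1/3) = 2 + 1/3 = 7/3 ≈ 2.3333)
r = -8/3 (r = -5 + 7/3 = -8/3 ≈ -2.6667)
(4 + 3*(-3))*r = (4 + 3*(-3))*(-8/3) = (4 - 9)*(-8/3) = -5*(-8/3) = 40/3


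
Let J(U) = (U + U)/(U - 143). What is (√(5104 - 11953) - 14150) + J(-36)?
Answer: -2532778/179 + 3*I*√761 ≈ -14150.0 + 82.759*I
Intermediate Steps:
J(U) = 2*U/(-143 + U) (J(U) = (2*U)/(-143 + U) = 2*U/(-143 + U))
(√(5104 - 11953) - 14150) + J(-36) = (√(5104 - 11953) - 14150) + 2*(-36)/(-143 - 36) = (√(-6849) - 14150) + 2*(-36)/(-179) = (3*I*√761 - 14150) + 2*(-36)*(-1/179) = (-14150 + 3*I*√761) + 72/179 = -2532778/179 + 3*I*√761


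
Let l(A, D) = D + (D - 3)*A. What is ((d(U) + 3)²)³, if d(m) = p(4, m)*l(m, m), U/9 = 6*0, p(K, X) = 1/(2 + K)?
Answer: 729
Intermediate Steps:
U = 0 (U = 9*(6*0) = 9*0 = 0)
l(A, D) = D + A*(-3 + D) (l(A, D) = D + (-3 + D)*A = D + A*(-3 + D))
d(m) = -m/3 + m²/6 (d(m) = (m - 3*m + m*m)/(2 + 4) = (m - 3*m + m²)/6 = (m² - 2*m)/6 = -m/3 + m²/6)
((d(U) + 3)²)³ = (((⅙)*0*(-2 + 0) + 3)²)³ = (((⅙)*0*(-2) + 3)²)³ = ((0 + 3)²)³ = (3²)³ = 9³ = 729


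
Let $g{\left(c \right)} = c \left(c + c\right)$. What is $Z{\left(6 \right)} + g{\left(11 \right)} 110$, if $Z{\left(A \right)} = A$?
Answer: $26626$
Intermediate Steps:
$g{\left(c \right)} = 2 c^{2}$ ($g{\left(c \right)} = c 2 c = 2 c^{2}$)
$Z{\left(6 \right)} + g{\left(11 \right)} 110 = 6 + 2 \cdot 11^{2} \cdot 110 = 6 + 2 \cdot 121 \cdot 110 = 6 + 242 \cdot 110 = 6 + 26620 = 26626$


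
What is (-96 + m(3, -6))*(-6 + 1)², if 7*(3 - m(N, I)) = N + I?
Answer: -16200/7 ≈ -2314.3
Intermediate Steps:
m(N, I) = 3 - I/7 - N/7 (m(N, I) = 3 - (N + I)/7 = 3 - (I + N)/7 = 3 + (-I/7 - N/7) = 3 - I/7 - N/7)
(-96 + m(3, -6))*(-6 + 1)² = (-96 + (3 - ⅐*(-6) - ⅐*3))*(-6 + 1)² = (-96 + (3 + 6/7 - 3/7))*(-5)² = (-96 + 24/7)*25 = -648/7*25 = -16200/7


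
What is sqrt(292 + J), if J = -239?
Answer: sqrt(53) ≈ 7.2801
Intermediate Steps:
sqrt(292 + J) = sqrt(292 - 239) = sqrt(53)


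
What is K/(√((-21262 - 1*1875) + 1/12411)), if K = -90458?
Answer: 135687*I*√395984408974/143576653 ≈ 594.69*I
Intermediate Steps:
K/(√((-21262 - 1*1875) + 1/12411)) = -90458/√((-21262 - 1*1875) + 1/12411) = -90458/√((-21262 - 1875) + 1/12411) = -90458/√(-23137 + 1/12411) = -90458*(-3*I*√395984408974/287153306) = -(-135687)*I*√395984408974/143576653 = 135687*I*√395984408974/143576653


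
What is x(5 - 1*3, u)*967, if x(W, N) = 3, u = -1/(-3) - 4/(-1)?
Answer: 2901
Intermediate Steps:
u = 13/3 (u = -1*(-⅓) - 4*(-1) = ⅓ + 4 = 13/3 ≈ 4.3333)
x(5 - 1*3, u)*967 = 3*967 = 2901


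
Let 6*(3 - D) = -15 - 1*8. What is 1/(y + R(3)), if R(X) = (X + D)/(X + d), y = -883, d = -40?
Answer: -222/196085 ≈ -0.0011322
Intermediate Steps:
D = 41/6 (D = 3 - (-15 - 1*8)/6 = 3 - (-15 - 8)/6 = 3 - 1/6*(-23) = 3 + 23/6 = 41/6 ≈ 6.8333)
R(X) = (41/6 + X)/(-40 + X) (R(X) = (X + 41/6)/(X - 40) = (41/6 + X)/(-40 + X))
1/(y + R(3)) = 1/(-883 + (41/6 + 3)/(-40 + 3)) = 1/(-883 + (59/6)/(-37)) = 1/(-883 - 1/37*59/6) = 1/(-883 - 59/222) = 1/(-196085/222) = -222/196085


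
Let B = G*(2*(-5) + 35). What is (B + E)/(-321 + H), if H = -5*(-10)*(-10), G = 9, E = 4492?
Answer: -4717/821 ≈ -5.7454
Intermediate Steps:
B = 225 (B = 9*(2*(-5) + 35) = 9*(-10 + 35) = 9*25 = 225)
H = -500 (H = 50*(-10) = -500)
(B + E)/(-321 + H) = (225 + 4492)/(-321 - 500) = 4717/(-821) = 4717*(-1/821) = -4717/821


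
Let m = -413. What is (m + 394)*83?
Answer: -1577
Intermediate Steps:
(m + 394)*83 = (-413 + 394)*83 = -19*83 = -1577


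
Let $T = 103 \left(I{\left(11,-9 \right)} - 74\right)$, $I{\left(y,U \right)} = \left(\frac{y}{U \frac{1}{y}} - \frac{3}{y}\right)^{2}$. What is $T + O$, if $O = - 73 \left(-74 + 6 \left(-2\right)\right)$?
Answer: $\frac{176776348}{9801} \approx 18037.0$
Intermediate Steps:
$I{\left(y,U \right)} = \left(- \frac{3}{y} + \frac{y^{2}}{U}\right)^{2}$ ($I{\left(y,U \right)} = \left(y \frac{y}{U} - \frac{3}{y}\right)^{2} = \left(\frac{y^{2}}{U} - \frac{3}{y}\right)^{2} = \left(- \frac{3}{y} + \frac{y^{2}}{U}\right)^{2}$)
$T = \frac{115245670}{9801}$ ($T = 103 \left(\frac{\left(- 11^{3} + 3 \left(-9\right)\right)^{2}}{81 \cdot 121} - 74\right) = 103 \left(\frac{1}{81} \cdot \frac{1}{121} \left(\left(-1\right) 1331 - 27\right)^{2} - 74\right) = 103 \left(\frac{1}{81} \cdot \frac{1}{121} \left(-1331 - 27\right)^{2} - 74\right) = 103 \left(\frac{1}{81} \cdot \frac{1}{121} \left(-1358\right)^{2} - 74\right) = 103 \left(\frac{1}{81} \cdot \frac{1}{121} \cdot 1844164 - 74\right) = 103 \left(\frac{1844164}{9801} - 74\right) = 103 \cdot \frac{1118890}{9801} = \frac{115245670}{9801} \approx 11759.0$)
$O = 6278$ ($O = - 73 \left(-74 - 12\right) = \left(-73\right) \left(-86\right) = 6278$)
$T + O = \frac{115245670}{9801} + 6278 = \frac{176776348}{9801}$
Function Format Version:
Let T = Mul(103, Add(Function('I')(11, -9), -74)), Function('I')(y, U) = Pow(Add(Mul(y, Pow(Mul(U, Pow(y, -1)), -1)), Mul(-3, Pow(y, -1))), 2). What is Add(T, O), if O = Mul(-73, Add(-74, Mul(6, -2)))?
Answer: Rational(176776348, 9801) ≈ 18037.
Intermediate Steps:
Function('I')(y, U) = Pow(Add(Mul(-3, Pow(y, -1)), Mul(Pow(U, -1), Pow(y, 2))), 2) (Function('I')(y, U) = Pow(Add(Mul(y, Mul(y, Pow(U, -1))), Mul(-3, Pow(y, -1))), 2) = Pow(Add(Mul(Pow(U, -1), Pow(y, 2)), Mul(-3, Pow(y, -1))), 2) = Pow(Add(Mul(-3, Pow(y, -1)), Mul(Pow(U, -1), Pow(y, 2))), 2))
T = Rational(115245670, 9801) (T = Mul(103, Add(Mul(Pow(-9, -2), Pow(11, -2), Pow(Add(Mul(-1, Pow(11, 3)), Mul(3, -9)), 2)), -74)) = Mul(103, Add(Mul(Rational(1, 81), Rational(1, 121), Pow(Add(Mul(-1, 1331), -27), 2)), -74)) = Mul(103, Add(Mul(Rational(1, 81), Rational(1, 121), Pow(Add(-1331, -27), 2)), -74)) = Mul(103, Add(Mul(Rational(1, 81), Rational(1, 121), Pow(-1358, 2)), -74)) = Mul(103, Add(Mul(Rational(1, 81), Rational(1, 121), 1844164), -74)) = Mul(103, Add(Rational(1844164, 9801), -74)) = Mul(103, Rational(1118890, 9801)) = Rational(115245670, 9801) ≈ 11759.)
O = 6278 (O = Mul(-73, Add(-74, -12)) = Mul(-73, -86) = 6278)
Add(T, O) = Add(Rational(115245670, 9801), 6278) = Rational(176776348, 9801)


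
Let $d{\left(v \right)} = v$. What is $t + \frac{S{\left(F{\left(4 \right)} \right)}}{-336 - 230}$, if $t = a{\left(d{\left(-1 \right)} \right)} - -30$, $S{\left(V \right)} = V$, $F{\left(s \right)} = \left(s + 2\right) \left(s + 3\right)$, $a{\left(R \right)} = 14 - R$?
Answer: $\frac{12714}{283} \approx 44.926$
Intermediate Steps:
$F{\left(s \right)} = \left(2 + s\right) \left(3 + s\right)$
$t = 45$ ($t = \left(14 - -1\right) - -30 = \left(14 + 1\right) + 30 = 15 + 30 = 45$)
$t + \frac{S{\left(F{\left(4 \right)} \right)}}{-336 - 230} = 45 + \frac{6 + 4^{2} + 5 \cdot 4}{-336 - 230} = 45 + \frac{6 + 16 + 20}{-566} = 45 - \frac{21}{283} = \frac{12714}{283}$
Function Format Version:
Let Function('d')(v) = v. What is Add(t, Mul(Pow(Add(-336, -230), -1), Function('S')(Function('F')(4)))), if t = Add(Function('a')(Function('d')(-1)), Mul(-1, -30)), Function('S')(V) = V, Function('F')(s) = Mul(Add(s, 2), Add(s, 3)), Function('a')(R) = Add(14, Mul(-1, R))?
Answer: Rational(12714, 283) ≈ 44.926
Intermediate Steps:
Function('F')(s) = Mul(Add(2, s), Add(3, s))
t = 45 (t = Add(Add(14, Mul(-1, -1)), Mul(-1, -30)) = Add(Add(14, 1), 30) = Add(15, 30) = 45)
Add(t, Mul(Pow(Add(-336, -230), -1), Function('S')(Function('F')(4)))) = Add(45, Mul(Pow(Add(-336, -230), -1), Add(6, Pow(4, 2), Mul(5, 4)))) = Add(45, Mul(Pow(-566, -1), Add(6, 16, 20))) = Add(45, Mul(Rational(-1, 566), 42)) = Add(45, Rational(-21, 283)) = Rational(12714, 283)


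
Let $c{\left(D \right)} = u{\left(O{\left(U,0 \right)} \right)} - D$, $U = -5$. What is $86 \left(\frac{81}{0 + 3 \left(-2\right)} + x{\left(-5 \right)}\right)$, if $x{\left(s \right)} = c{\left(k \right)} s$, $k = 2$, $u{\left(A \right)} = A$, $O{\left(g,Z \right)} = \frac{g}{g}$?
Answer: $-731$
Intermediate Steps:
$O{\left(g,Z \right)} = 1$
$c{\left(D \right)} = 1 - D$
$x{\left(s \right)} = - s$ ($x{\left(s \right)} = \left(1 - 2\right) s = - s$)
$86 \left(\frac{81}{0 + 3 \left(-2\right)} + x{\left(-5 \right)}\right) = 86 \left(\frac{81}{0 + 3 \left(-2\right)} - -5\right) = 86 \left(\frac{81}{0 - 6} + 5\right) = 86 \left(\frac{81}{-6} + 5\right) = 86 \left(81 \left(- \frac{1}{6}\right) + 5\right) = 86 \left(- \frac{27}{2} + 5\right) = 86 \left(- \frac{17}{2}\right) = -731$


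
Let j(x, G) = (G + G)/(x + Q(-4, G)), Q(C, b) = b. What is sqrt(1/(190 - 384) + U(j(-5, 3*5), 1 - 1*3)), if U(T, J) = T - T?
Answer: I*sqrt(194)/194 ≈ 0.071796*I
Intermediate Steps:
j(x, G) = 2*G/(G + x) (j(x, G) = (G + G)/(x + G) = (2*G)/(G + x) = 2*G/(G + x))
U(T, J) = 0
sqrt(1/(190 - 384) + U(j(-5, 3*5), 1 - 1*3)) = sqrt(1/(190 - 384) + 0) = sqrt(1/(-194) + 0) = sqrt(-1/194 + 0) = sqrt(-1/194) = I*sqrt(194)/194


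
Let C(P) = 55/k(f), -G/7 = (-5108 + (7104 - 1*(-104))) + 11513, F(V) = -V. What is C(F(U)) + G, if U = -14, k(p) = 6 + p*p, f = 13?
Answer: -3335174/35 ≈ -95291.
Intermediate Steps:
k(p) = 6 + p²
G = -95291 (G = -7*((-5108 + (7104 - 1*(-104))) + 11513) = -7*((-5108 + (7104 + 104)) + 11513) = -7*((-5108 + 7208) + 11513) = -7*(2100 + 11513) = -7*13613 = -95291)
C(P) = 11/35 (C(P) = 55/(6 + 13²) = 55/(6 + 169) = 55/175 = 55*(1/175) = 11/35)
C(F(U)) + G = 11/35 - 95291 = -3335174/35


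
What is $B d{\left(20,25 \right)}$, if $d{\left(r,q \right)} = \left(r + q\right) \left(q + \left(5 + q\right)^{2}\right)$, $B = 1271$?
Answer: $52905375$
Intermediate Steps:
$d{\left(r,q \right)} = \left(q + r\right) \left(q + \left(5 + q\right)^{2}\right)$
$B d{\left(20,25 \right)} = 1271 \left(25^{2} + 25 \cdot 20 + 25 \left(5 + 25\right)^{2} + 20 \left(5 + 25\right)^{2}\right) = 1271 \left(625 + 500 + 25 \cdot 30^{2} + 20 \cdot 30^{2}\right) = 1271 \left(625 + 500 + 25 \cdot 900 + 20 \cdot 900\right) = 1271 \left(625 + 500 + 22500 + 18000\right) = 1271 \cdot 41625 = 52905375$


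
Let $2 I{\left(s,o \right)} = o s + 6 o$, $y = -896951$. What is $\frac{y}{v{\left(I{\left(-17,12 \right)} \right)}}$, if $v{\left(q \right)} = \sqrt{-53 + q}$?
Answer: $\frac{896951 i \sqrt{119}}{119} \approx 82223.0 i$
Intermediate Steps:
$I{\left(s,o \right)} = 3 o + \frac{o s}{2}$ ($I{\left(s,o \right)} = \frac{o s + 6 o}{2} = \frac{6 o + o s}{2} = 3 o + \frac{o s}{2}$)
$\frac{y}{v{\left(I{\left(-17,12 \right)} \right)}} = - \frac{896951}{\sqrt{-53 + \frac{1}{2} \cdot 12 \left(6 - 17\right)}} = - \frac{896951}{\sqrt{-53 + \frac{1}{2} \cdot 12 \left(-11\right)}} = - \frac{896951}{\sqrt{-53 - 66}} = - \frac{896951}{\sqrt{-119}} = - \frac{896951}{i \sqrt{119}} = - 896951 \left(- \frac{i \sqrt{119}}{119}\right) = \frac{896951 i \sqrt{119}}{119}$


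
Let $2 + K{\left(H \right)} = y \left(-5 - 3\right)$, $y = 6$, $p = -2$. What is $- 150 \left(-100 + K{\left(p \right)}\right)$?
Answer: $22500$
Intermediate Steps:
$K{\left(H \right)} = -50$ ($K{\left(H \right)} = -2 + 6 \left(-5 - 3\right) = -2 + 6 \left(-8\right) = -2 - 48 = -50$)
$- 150 \left(-100 + K{\left(p \right)}\right) = - 150 \left(-100 - 50\right) = \left(-150\right) \left(-150\right) = 22500$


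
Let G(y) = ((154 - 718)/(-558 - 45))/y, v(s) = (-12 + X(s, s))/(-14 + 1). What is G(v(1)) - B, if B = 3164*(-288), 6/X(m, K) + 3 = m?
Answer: 2747366924/3015 ≈ 9.1123e+5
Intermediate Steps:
X(m, K) = 6/(-3 + m)
B = -911232
v(s) = 12/13 - 6/(13*(-3 + s)) (v(s) = (-12 + 6/(-3 + s))/(-14 + 1) = (-12 + 6/(-3 + s))/(-13) = (-12 + 6/(-3 + s))*(-1/13) = 12/13 - 6/(13*(-3 + s)))
G(y) = 188/(201*y) (G(y) = (-564/(-603))/y = (-564*(-1/603))/y = 188/(201*y))
G(v(1)) - B = 188/(201*((6*(-7 + 2*1)/(13*(-3 + 1))))) - 1*(-911232) = 188/(201*(((6/13)*(-7 + 2)/(-2)))) + 911232 = 188/(201*(((6/13)*(-1/2)*(-5)))) + 911232 = 188/(201*(15/13)) + 911232 = (188/201)*(13/15) + 911232 = 2444/3015 + 911232 = 2747366924/3015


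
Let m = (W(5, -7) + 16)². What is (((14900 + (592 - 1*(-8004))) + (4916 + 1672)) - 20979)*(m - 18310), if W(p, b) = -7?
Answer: -165975045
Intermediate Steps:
m = 81 (m = (-7 + 16)² = 9² = 81)
(((14900 + (592 - 1*(-8004))) + (4916 + 1672)) - 20979)*(m - 18310) = (((14900 + (592 - 1*(-8004))) + (4916 + 1672)) - 20979)*(81 - 18310) = (((14900 + (592 + 8004)) + 6588) - 20979)*(-18229) = (((14900 + 8596) + 6588) - 20979)*(-18229) = ((23496 + 6588) - 20979)*(-18229) = (30084 - 20979)*(-18229) = 9105*(-18229) = -165975045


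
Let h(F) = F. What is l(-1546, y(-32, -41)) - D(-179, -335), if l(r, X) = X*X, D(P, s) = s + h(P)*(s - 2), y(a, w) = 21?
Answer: -59547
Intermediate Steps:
D(P, s) = s + P*(-2 + s) (D(P, s) = s + P*(s - 2) = s + P*(-2 + s))
l(r, X) = X²
l(-1546, y(-32, -41)) - D(-179, -335) = 21² - (-335 - 2*(-179) - 179*(-335)) = 441 - (-335 + 358 + 59965) = 441 - 1*59988 = 441 - 59988 = -59547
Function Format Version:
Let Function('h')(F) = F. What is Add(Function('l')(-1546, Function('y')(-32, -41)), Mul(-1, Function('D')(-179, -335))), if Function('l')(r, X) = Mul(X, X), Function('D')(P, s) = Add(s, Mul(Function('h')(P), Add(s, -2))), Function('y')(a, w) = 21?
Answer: -59547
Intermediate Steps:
Function('D')(P, s) = Add(s, Mul(P, Add(-2, s))) (Function('D')(P, s) = Add(s, Mul(P, Add(s, -2))) = Add(s, Mul(P, Add(-2, s))))
Function('l')(r, X) = Pow(X, 2)
Add(Function('l')(-1546, Function('y')(-32, -41)), Mul(-1, Function('D')(-179, -335))) = Add(Pow(21, 2), Mul(-1, Add(-335, Mul(-2, -179), Mul(-179, -335)))) = Add(441, Mul(-1, Add(-335, 358, 59965))) = Add(441, Mul(-1, 59988)) = Add(441, -59988) = -59547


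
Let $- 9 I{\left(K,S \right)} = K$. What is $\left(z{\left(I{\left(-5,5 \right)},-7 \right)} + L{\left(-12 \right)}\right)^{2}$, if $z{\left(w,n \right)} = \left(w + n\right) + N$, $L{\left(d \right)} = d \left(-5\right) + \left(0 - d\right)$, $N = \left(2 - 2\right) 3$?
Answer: $\frac{348100}{81} \approx 4297.5$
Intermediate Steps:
$I{\left(K,S \right)} = - \frac{K}{9}$
$N = 0$ ($N = 0 \cdot 3 = 0$)
$L{\left(d \right)} = - 6 d$ ($L{\left(d \right)} = - 5 d - d = - 6 d$)
$z{\left(w,n \right)} = n + w$ ($z{\left(w,n \right)} = \left(w + n\right) + 0 = \left(n + w\right) + 0 = n + w$)
$\left(z{\left(I{\left(-5,5 \right)},-7 \right)} + L{\left(-12 \right)}\right)^{2} = \left(\left(-7 - - \frac{5}{9}\right) - -72\right)^{2} = \left(\left(-7 + \frac{5}{9}\right) + 72\right)^{2} = \left(- \frac{58}{9} + 72\right)^{2} = \left(\frac{590}{9}\right)^{2} = \frac{348100}{81}$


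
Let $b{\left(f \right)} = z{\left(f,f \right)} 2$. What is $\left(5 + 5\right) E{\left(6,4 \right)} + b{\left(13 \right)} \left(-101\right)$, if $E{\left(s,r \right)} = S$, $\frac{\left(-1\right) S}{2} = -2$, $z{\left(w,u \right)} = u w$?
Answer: $-34098$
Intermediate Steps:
$S = 4$ ($S = \left(-2\right) \left(-2\right) = 4$)
$E{\left(s,r \right)} = 4$
$b{\left(f \right)} = 2 f^{2}$ ($b{\left(f \right)} = f f 2 = f^{2} \cdot 2 = 2 f^{2}$)
$\left(5 + 5\right) E{\left(6,4 \right)} + b{\left(13 \right)} \left(-101\right) = \left(5 + 5\right) 4 + 2 \cdot 13^{2} \left(-101\right) = 10 \cdot 4 + 2 \cdot 169 \left(-101\right) = 40 + 338 \left(-101\right) = 40 - 34138 = -34098$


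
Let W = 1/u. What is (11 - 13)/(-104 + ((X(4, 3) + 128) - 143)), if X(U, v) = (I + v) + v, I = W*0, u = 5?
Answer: 2/113 ≈ 0.017699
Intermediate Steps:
W = ⅕ (W = 1/5 = 1*(⅕) = ⅕ ≈ 0.20000)
I = 0 (I = (⅕)*0 = 0)
X(U, v) = 2*v (X(U, v) = (0 + v) + v = v + v = 2*v)
(11 - 13)/(-104 + ((X(4, 3) + 128) - 143)) = (11 - 13)/(-104 + ((2*3 + 128) - 143)) = -2/(-104 + ((6 + 128) - 143)) = -2/(-104 + (134 - 143)) = -2/(-104 - 9) = -2/(-113) = -2*(-1/113) = 2/113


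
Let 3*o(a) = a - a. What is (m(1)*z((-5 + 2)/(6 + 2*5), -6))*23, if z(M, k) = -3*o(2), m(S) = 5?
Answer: 0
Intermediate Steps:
o(a) = 0 (o(a) = (a - a)/3 = (1/3)*0 = 0)
z(M, k) = 0 (z(M, k) = -3*0 = 0)
(m(1)*z((-5 + 2)/(6 + 2*5), -6))*23 = (5*0)*23 = 0*23 = 0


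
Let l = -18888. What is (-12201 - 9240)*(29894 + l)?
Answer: -235979646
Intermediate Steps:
(-12201 - 9240)*(29894 + l) = (-12201 - 9240)*(29894 - 18888) = -21441*11006 = -235979646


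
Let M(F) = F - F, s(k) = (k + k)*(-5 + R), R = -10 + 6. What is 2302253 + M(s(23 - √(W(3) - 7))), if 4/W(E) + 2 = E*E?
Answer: 2302253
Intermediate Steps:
W(E) = 4/(-2 + E²) (W(E) = 4/(-2 + E*E) = 4/(-2 + E²))
R = -4
s(k) = -18*k (s(k) = (k + k)*(-5 - 4) = (2*k)*(-9) = -18*k)
M(F) = 0
2302253 + M(s(23 - √(W(3) - 7))) = 2302253 + 0 = 2302253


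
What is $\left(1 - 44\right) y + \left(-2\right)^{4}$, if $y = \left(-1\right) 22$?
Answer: $962$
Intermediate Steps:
$y = -22$
$\left(1 - 44\right) y + \left(-2\right)^{4} = \left(1 - 44\right) \left(-22\right) + \left(-2\right)^{4} = \left(-43\right) \left(-22\right) + 16 = 946 + 16 = 962$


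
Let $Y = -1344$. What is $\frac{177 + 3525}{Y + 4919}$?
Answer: $\frac{3702}{3575} \approx 1.0355$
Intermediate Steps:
$\frac{177 + 3525}{Y + 4919} = \frac{177 + 3525}{-1344 + 4919} = \frac{3702}{3575}$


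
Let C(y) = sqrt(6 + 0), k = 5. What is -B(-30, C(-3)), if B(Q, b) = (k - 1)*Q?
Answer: 120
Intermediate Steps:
C(y) = sqrt(6)
B(Q, b) = 4*Q (B(Q, b) = (5 - 1)*Q = 4*Q)
-B(-30, C(-3)) = -4*(-30) = -1*(-120) = 120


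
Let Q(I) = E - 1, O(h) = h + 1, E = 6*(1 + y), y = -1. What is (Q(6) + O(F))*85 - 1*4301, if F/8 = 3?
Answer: -2261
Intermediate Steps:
F = 24 (F = 8*3 = 24)
E = 0 (E = 6*(1 - 1) = 6*0 = 0)
O(h) = 1 + h
Q(I) = -1 (Q(I) = 0 - 1 = -1)
(Q(6) + O(F))*85 - 1*4301 = (-1 + (1 + 24))*85 - 1*4301 = (-1 + 25)*85 - 4301 = 24*85 - 4301 = 2040 - 4301 = -2261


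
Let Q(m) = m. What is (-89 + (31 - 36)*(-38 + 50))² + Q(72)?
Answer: 22273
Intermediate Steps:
(-89 + (31 - 36)*(-38 + 50))² + Q(72) = (-89 + (31 - 36)*(-38 + 50))² + 72 = (-89 - 5*12)² + 72 = (-89 - 60)² + 72 = (-149)² + 72 = 22201 + 72 = 22273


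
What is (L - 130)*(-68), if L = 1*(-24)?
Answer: 10472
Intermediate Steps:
L = -24
(L - 130)*(-68) = (-24 - 130)*(-68) = -154*(-68) = 10472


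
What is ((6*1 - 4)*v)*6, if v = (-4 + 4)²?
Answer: 0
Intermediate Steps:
v = 0 (v = 0² = 0)
((6*1 - 4)*v)*6 = ((6*1 - 4)*0)*6 = ((6 - 4)*0)*6 = (2*0)*6 = 0*6 = 0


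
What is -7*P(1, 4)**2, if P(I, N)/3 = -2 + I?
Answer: -63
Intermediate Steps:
P(I, N) = -6 + 3*I (P(I, N) = 3*(-2 + I) = -6 + 3*I)
-7*P(1, 4)**2 = -7*(-6 + 3*1)**2 = -7*(-6 + 3)**2 = -7*(-3)**2 = -7*9 = -63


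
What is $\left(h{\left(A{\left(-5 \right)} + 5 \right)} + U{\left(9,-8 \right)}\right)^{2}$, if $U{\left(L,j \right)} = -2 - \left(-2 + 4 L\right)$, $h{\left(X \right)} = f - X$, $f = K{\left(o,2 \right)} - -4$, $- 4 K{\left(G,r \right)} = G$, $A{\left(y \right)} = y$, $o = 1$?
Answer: $\frac{16641}{16} \approx 1040.1$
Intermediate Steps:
$K{\left(G,r \right)} = - \frac{G}{4}$
$f = \frac{15}{4}$ ($f = \left(- \frac{1}{4}\right) 1 - -4 = - \frac{1}{4} + 4 = \frac{15}{4} \approx 3.75$)
$h{\left(X \right)} = \frac{15}{4} - X$
$U{\left(L,j \right)} = - 4 L$ ($U{\left(L,j \right)} = -2 - \left(-2 + 4 L\right) = - 4 L$)
$\left(h{\left(A{\left(-5 \right)} + 5 \right)} + U{\left(9,-8 \right)}\right)^{2} = \left(\left(\frac{15}{4} - \left(-5 + 5\right)\right) - 36\right)^{2} = \left(\left(\frac{15}{4} - 0\right) - 36\right)^{2} = \left(\left(\frac{15}{4} + 0\right) - 36\right)^{2} = \left(\frac{15}{4} - 36\right)^{2} = \left(- \frac{129}{4}\right)^{2} = \frac{16641}{16}$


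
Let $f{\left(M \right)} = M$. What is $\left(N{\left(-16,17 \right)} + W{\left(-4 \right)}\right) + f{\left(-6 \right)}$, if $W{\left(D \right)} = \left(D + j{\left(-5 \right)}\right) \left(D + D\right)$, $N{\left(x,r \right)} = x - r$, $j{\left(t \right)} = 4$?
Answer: $-39$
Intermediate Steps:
$W{\left(D \right)} = 2 D \left(4 + D\right)$ ($W{\left(D \right)} = \left(D + 4\right) \left(D + D\right) = \left(4 + D\right) 2 D = 2 D \left(4 + D\right)$)
$\left(N{\left(-16,17 \right)} + W{\left(-4 \right)}\right) + f{\left(-6 \right)} = \left(\left(-16 - 17\right) + 2 \left(-4\right) \left(4 - 4\right)\right) - 6 = \left(\left(-16 - 17\right) + 2 \left(-4\right) 0\right) - 6 = \left(-33 + 0\right) - 6 = -33 - 6 = -39$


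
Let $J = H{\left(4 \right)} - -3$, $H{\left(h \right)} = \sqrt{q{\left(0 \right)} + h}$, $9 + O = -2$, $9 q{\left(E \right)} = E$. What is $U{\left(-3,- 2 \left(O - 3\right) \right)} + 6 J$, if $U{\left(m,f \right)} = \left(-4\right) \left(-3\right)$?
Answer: $42$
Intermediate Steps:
$q{\left(E \right)} = \frac{E}{9}$
$O = -11$ ($O = -9 - 2 = -11$)
$H{\left(h \right)} = \sqrt{h}$ ($H{\left(h \right)} = \sqrt{\frac{1}{9} \cdot 0 + h} = \sqrt{0 + h} = \sqrt{h}$)
$U{\left(m,f \right)} = 12$
$J = 5$ ($J = \sqrt{4} - -3 = 2 + 3 = 5$)
$U{\left(-3,- 2 \left(O - 3\right) \right)} + 6 J = 12 + 6 \cdot 5 = 12 + 30 = 42$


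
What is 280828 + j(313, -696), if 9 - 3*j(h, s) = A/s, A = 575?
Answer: 586375703/2088 ≈ 2.8083e+5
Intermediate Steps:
j(h, s) = 3 - 575/(3*s)
280828 + j(313, -696) = 280828 + (3 - 575/3/(-696)) = 280828 + (3 - 575/3*(-1/696)) = 280828 + (3 + 575/2088) = 280828 + 6839/2088 = 586375703/2088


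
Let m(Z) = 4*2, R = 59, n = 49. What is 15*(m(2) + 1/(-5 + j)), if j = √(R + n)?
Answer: 10035/83 + 90*√3/83 ≈ 122.78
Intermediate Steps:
m(Z) = 8
j = 6*√3 (j = √(59 + 49) = √108 = 6*√3 ≈ 10.392)
15*(m(2) + 1/(-5 + j)) = 15*(8 + 1/(-5 + 6*√3)) = 120 + 15/(-5 + 6*√3)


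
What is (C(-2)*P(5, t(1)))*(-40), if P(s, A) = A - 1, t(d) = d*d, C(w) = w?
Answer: 0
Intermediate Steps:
t(d) = d²
P(s, A) = -1 + A
(C(-2)*P(5, t(1)))*(-40) = -2*(-1 + 1²)*(-40) = -2*(-1 + 1)*(-40) = -2*0*(-40) = 0*(-40) = 0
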